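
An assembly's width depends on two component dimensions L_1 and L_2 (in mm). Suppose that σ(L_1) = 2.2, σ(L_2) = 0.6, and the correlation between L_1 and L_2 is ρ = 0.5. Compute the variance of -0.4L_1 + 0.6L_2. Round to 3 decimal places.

0.587

Var(L_1) = (2.2)² = 4.84;  Var(L_2) = (0.6)² = 0.36
Cov(L_1,L_2) = ρ·σ(L_1)·σ(L_2) = 0.5·2.2·0.6 = 0.66
Var(-0.4L_1 + 0.6L_2) = (-0.4)²·Var(L_1) + (0.6)²·Var(L_2) + 2·(-0.4)·(0.6)·Cov(L_1,L_2)
= 0.16·4.84 + 0.36·0.36 + -0.48·0.66 = 0.5872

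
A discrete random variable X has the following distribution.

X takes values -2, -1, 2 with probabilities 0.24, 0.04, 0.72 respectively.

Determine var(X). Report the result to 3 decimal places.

E[X] = (-2)(0.24) + (-1)(0.04) + (2)(0.72) = 0.92
E[X²] = (-2)²(0.24) + (-1)²(0.04) + (2)²(0.72) = 3.88
var(X) = E[X²] − (E[X])² = 3.88 − (0.92)² = 3.0336

3.034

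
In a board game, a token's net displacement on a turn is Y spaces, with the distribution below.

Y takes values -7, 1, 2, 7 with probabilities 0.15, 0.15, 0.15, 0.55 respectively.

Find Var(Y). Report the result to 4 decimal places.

E[Y] = (-7)(0.15) + (1)(0.15) + (2)(0.15) + (7)(0.55) = 3.25
E[Y²] = (-7)²(0.15) + (1)²(0.15) + (2)²(0.15) + (7)²(0.55) = 35.05
Var(Y) = E[Y²] − (E[Y])² = 35.05 − (3.25)² = 24.4875

24.4875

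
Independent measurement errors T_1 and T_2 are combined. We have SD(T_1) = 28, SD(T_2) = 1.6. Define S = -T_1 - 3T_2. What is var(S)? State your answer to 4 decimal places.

var(T_1) = 784, var(T_2) = 2.56
By independence, var(S) = (-1)²var(T_1) + (-3)²var(T_2)
= (-1)²·784 + (-3)²·2.56 = 807.04

807.0400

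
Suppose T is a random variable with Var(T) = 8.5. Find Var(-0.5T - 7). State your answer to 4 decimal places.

2.1250

Var(-0.5T - 7) = (-0.5)²·Var(T) = 0.25·8.5 = 2.125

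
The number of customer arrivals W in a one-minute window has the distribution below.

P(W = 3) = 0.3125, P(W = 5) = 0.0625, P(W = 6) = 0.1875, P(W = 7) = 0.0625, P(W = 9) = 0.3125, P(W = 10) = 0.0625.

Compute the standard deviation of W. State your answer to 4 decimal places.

2.5860

E[W] = (3)(0.3125) + (5)(0.0625) + (6)(0.1875) + (7)(0.0625) + (9)(0.3125) + (10)(0.0625) = 6.25
E[W²] = (3)²(0.3125) + (5)²(0.0625) + (6)²(0.1875) + (7)²(0.0625) + (9)²(0.3125) + (10)²(0.0625) = 45.75
V(W) = E[W²] − (E[W])² = 45.75 − (6.25)² = 6.6875
sd(W) = √6.6875 ≈ 2.5860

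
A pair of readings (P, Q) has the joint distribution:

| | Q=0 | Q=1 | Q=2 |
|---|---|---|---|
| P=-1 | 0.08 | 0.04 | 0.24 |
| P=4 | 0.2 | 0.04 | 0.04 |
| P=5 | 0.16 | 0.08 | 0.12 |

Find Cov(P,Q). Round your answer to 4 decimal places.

E[P] = 2.56,  E[Q] = 0.96
E[PQ] = 1.56
Cov(P,Q) = E[PQ] − E[P]E[Q] = 1.56 − (2.56)(0.96) = -0.8976

-0.8976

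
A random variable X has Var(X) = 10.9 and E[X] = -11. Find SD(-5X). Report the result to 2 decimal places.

Var(-5X) = (-5)²·10.9 = 272.5
SD(-5X) = √272.5 ≈ 16.51

16.51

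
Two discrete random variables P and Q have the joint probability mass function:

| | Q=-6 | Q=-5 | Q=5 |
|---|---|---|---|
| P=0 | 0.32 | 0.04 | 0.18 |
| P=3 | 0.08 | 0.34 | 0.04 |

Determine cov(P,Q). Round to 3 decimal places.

E[P] = 1.38,  E[Q] = -3.2
E[PQ] = -5.94
cov(P,Q) = E[PQ] − E[P]E[Q] = -5.94 − (1.38)(-3.2) = -1.524

-1.524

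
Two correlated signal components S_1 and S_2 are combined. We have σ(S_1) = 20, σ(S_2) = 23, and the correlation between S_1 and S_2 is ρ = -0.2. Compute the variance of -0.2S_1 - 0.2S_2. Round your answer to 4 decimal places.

Var(S_1) = (20)² = 400;  Var(S_2) = (23)² = 529
cov(S_1,S_2) = ρ·σ(S_1)·σ(S_2) = -0.2·20·23 = -92
Var(-0.2S_1 - 0.2S_2) = (-0.2)²·Var(S_1) + (-0.2)²·Var(S_2) + 2·(-0.2)·(-0.2)·cov(S_1,S_2)
= 0.04·400 + 0.04·529 + 0.08·-92 = 29.8

29.8000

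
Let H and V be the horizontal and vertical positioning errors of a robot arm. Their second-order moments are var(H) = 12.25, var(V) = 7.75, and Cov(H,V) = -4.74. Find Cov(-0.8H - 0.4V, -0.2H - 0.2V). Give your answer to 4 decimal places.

Cov(-0.8H - 0.4V, -0.2H - 0.2V) = (-0.8)(-0.2)var(H) + (-0.4)(-0.2)var(V) + [(-0.8)(-0.2) + (-0.4)(-0.2)]Cov(H,V)
= 0.16·12.25 + 0.08·7.75 + 0.24·-4.74 = 1.4424

1.4424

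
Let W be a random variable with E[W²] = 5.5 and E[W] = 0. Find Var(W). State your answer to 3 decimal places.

5.500

Var(W) = 5.5 − (0)² = 5.5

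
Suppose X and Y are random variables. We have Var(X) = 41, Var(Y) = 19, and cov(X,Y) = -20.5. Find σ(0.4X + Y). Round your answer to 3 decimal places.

3.027

Var(0.4X + Y) = (0.4)²·Var(X) + (1)²·Var(Y) + 2·(0.4)·(1)·cov(X,Y)
= 0.16·41 + 1·19 + 0.8·-20.5 = 9.16
σ(0.4X + Y) = √9.16 ≈ 3.027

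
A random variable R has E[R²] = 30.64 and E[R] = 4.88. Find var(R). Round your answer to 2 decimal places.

6.83

var(R) = 30.64 − (4.88)² = 6.8256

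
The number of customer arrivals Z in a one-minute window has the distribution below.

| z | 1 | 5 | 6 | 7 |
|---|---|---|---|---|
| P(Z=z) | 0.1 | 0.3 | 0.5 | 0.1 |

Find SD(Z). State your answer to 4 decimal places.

1.5524

E[Z] = (1)(0.1) + (5)(0.3) + (6)(0.5) + (7)(0.1) = 5.3
E[Z²] = (1)²(0.1) + (5)²(0.3) + (6)²(0.5) + (7)²(0.1) = 30.5
V(Z) = E[Z²] − (E[Z])² = 30.5 − (5.3)² = 2.41
SD(Z) = √2.41 ≈ 1.5524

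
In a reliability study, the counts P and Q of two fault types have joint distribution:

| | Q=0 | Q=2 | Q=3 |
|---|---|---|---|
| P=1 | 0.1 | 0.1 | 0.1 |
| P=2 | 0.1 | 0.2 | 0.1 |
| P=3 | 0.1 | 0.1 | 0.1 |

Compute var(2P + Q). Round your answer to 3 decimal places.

3.810

E[P] = 2,  E[Q] = 1.7,  E[PQ] = 3.4
var(P) = 4.6 − (2)² = 0.6;  var(Q) = 4.3 − (1.7)² = 1.41
Cov(P,Q) = 3.4 − (2)(1.7) = 0
var(2P + Q) = (2)²·0.6 + (1)²·1.41 + 2·(2)·(1)·0 = 3.81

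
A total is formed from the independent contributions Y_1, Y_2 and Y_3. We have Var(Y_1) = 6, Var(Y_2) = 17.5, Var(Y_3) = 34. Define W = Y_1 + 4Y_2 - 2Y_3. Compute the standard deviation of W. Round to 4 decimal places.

20.5426

By independence, Var(W) = (1)²Var(Y_1) + (4)²Var(Y_2) + (-2)²Var(Y_3)
= (1)²·6 + (4)²·17.5 + (-2)²·34 = 422
sd(W) = √422 ≈ 20.5426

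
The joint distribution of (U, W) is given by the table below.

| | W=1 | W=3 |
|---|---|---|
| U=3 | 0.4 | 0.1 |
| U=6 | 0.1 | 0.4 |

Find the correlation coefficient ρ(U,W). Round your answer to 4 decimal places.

0.6000

E[U] = 4.5,  E[W] = 2
E[UW] = 9.9
Cov(U,W) = E[UW] − E[U]E[W] = 9.9 − (4.5)(2) = 0.9
Var(U) = 2.25,  Var(W) = 1
ρ = 0.9 / √(2.25·1) ≈ 0.6000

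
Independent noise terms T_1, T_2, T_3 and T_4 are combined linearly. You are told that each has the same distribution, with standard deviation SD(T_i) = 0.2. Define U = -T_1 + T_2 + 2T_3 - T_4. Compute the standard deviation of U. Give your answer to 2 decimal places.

0.53

Var(T_i) = (0.2)² = 0.04
By independence, Var(U) = (-1)²Var(T_1) + (1)²Var(T_2) + (2)²Var(T_3) + (-1)²Var(T_4)
= (-1)²·0.04 + (1)²·0.04 + (2)²·0.04 + (-1)²·0.04 = 0.28
SD(U) = √0.28 ≈ 0.53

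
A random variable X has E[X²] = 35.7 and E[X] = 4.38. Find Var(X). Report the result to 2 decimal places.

Var(X) = 35.7 − (4.38)² = 16.5156

16.52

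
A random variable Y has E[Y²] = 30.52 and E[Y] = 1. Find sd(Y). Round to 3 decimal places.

5.433

Var(Y) = 30.52 − (1)² = 29.52
sd(Y) = √29.52 ≈ 5.433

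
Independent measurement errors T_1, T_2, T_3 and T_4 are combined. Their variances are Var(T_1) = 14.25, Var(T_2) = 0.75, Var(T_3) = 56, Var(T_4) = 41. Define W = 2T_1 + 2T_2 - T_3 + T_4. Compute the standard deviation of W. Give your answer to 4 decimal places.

12.5300

By independence, Var(W) = (2)²Var(T_1) + (2)²Var(T_2) + (-1)²Var(T_3) + (1)²Var(T_4)
= (2)²·14.25 + (2)²·0.75 + (-1)²·56 + (1)²·41 = 157
SD(W) = √157 ≈ 12.5300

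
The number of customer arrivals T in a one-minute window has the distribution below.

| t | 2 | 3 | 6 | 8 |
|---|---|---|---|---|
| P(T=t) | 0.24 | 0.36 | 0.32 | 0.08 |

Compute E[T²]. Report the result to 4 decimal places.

20.8400

E[T²] = (2)²(0.24) + (3)²(0.36) + (6)²(0.32) + (8)²(0.08) = 20.84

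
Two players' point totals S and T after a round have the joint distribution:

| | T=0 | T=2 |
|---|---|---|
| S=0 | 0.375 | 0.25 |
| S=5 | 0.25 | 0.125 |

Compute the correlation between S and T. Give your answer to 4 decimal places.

-0.0667

E[S] = 1.875,  E[T] = 0.75
E[ST] = 1.25
Cov(S,T) = E[ST] − E[S]E[T] = 1.25 − (1.875)(0.75) = -0.15625
Var(S) = 5.859375,  Var(T) = 0.9375
ρ = -0.15625 / √(5.859375·0.9375) ≈ -0.0667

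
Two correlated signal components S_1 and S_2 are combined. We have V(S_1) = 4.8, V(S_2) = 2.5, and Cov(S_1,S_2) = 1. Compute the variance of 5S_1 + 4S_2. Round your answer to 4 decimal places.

200.0000

V(5S_1 + 4S_2) = (5)²·V(S_1) + (4)²·V(S_2) + 2·(5)·(4)·Cov(S_1,S_2)
= 25·4.8 + 16·2.5 + 40·1 = 200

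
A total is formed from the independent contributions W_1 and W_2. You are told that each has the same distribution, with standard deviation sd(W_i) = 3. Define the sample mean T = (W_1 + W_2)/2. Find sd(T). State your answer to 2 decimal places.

2.12

V(W_i) = (3)² = 9
By independence, V(T) = (0.5)²V(W_1) + (0.5)²V(W_2)
= (0.5)²·9 + (0.5)²·9 = 4.5
sd(T) = √4.5 ≈ 2.12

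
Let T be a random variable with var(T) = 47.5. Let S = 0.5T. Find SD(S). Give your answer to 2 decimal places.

3.45

var(0.5T) = (0.5)²·47.5 = 11.875
SD(S) = √11.875 ≈ 3.45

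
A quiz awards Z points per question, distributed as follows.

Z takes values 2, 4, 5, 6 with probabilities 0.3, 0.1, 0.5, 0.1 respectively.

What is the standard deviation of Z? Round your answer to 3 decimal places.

1.446

E[Z] = (2)(0.3) + (4)(0.1) + (5)(0.5) + (6)(0.1) = 4.1
E[Z²] = (2)²(0.3) + (4)²(0.1) + (5)²(0.5) + (6)²(0.1) = 18.9
Var(Z) = E[Z²] − (E[Z])² = 18.9 − (4.1)² = 2.09
SD(Z) = √2.09 ≈ 1.446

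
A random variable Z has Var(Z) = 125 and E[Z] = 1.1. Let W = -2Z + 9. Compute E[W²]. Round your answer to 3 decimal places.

E[-2Z + 9] = -2·1.1 + 9 = 6.8
Var(-2Z + 9) = (-2)²·125 = 500
E[W²] = Var(W) + (E[W])² = 500 + (6.8)² = 546.24

546.240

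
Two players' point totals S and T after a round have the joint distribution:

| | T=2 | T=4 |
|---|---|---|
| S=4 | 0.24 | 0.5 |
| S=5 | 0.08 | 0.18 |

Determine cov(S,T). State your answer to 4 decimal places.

E[S] = 4.26,  E[T] = 3.36
E[ST] = 14.32
cov(S,T) = E[ST] − E[S]E[T] = 14.32 − (4.26)(3.36) = 0.0064

0.0064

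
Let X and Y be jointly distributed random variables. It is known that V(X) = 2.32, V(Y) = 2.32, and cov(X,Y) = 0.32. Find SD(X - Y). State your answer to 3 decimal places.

V(X - Y) = (1)²·V(X) + (-1)²·V(Y) + 2·(1)·(-1)·cov(X,Y)
= 1·2.32 + 1·2.32 + -2·0.32 = 4
SD(X - Y) = √4 ≈ 2.000

2.000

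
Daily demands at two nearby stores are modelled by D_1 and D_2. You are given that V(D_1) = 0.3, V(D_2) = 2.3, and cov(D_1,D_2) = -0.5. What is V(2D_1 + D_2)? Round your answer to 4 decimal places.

V(2D_1 + D_2) = (2)²·V(D_1) + (1)²·V(D_2) + 2·(2)·(1)·cov(D_1,D_2)
= 4·0.3 + 1·2.3 + 4·-0.5 = 1.5

1.5000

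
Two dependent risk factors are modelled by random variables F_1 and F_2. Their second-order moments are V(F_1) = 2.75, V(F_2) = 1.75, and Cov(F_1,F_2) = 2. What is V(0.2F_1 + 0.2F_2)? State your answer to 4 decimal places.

V(0.2F_1 + 0.2F_2) = (0.2)²·V(F_1) + (0.2)²·V(F_2) + 2·(0.2)·(0.2)·Cov(F_1,F_2)
= 0.04·2.75 + 0.04·1.75 + 0.08·2 = 0.34

0.3400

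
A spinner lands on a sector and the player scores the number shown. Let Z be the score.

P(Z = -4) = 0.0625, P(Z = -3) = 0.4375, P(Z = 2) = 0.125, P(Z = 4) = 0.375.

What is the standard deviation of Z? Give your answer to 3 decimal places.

E[Z] = (-4)(0.0625) + (-3)(0.4375) + (2)(0.125) + (4)(0.375) = 0.1875
E[Z²] = (-4)²(0.0625) + (-3)²(0.4375) + (2)²(0.125) + (4)²(0.375) = 11.4375
Var(Z) = E[Z²] − (E[Z])² = 11.4375 − (0.1875)² = 11.40234375
sd(Z) = √11.40234375 ≈ 3.377

3.377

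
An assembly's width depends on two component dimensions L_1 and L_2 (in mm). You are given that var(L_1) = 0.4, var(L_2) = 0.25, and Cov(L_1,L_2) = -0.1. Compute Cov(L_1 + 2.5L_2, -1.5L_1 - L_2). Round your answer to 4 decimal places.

-0.7500

Cov(L_1 + 2.5L_2, -1.5L_1 - L_2) = (1)(-1.5)var(L_1) + (2.5)(-1)var(L_2) + [(1)(-1) + (2.5)(-1.5)]Cov(L_1,L_2)
= -1.5·0.4 + -2.5·0.25 + -4.75·-0.1 = -0.75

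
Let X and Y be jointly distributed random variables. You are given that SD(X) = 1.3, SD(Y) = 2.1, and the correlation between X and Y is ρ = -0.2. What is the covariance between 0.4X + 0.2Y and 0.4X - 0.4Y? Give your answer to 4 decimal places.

var(X) = (1.3)² = 1.69;  var(Y) = (2.1)² = 4.41
Cov(X,Y) = ρ·SD(X)·SD(Y) = -0.2·1.3·2.1 = -0.546
Cov(0.4X + 0.2Y, 0.4X - 0.4Y) = (0.4)(0.4)var(X) + (0.2)(-0.4)var(Y) + [(0.4)(-0.4) + (0.2)(0.4)]Cov(X,Y)
= 0.16·1.69 + -0.08·4.41 + -0.08·-0.546 = -0.03872

-0.0387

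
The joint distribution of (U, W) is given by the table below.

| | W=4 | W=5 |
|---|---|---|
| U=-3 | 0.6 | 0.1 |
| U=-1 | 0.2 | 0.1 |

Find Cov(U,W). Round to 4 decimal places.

E[U] = -2.4,  E[W] = 4.2
E[UW] = -10
Cov(U,W) = E[UW] − E[U]E[W] = -10 − (-2.4)(4.2) = 0.08

0.0800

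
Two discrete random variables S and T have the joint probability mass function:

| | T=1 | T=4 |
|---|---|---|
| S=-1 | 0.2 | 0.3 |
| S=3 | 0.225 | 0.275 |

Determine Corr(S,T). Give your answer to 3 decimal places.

E[S] = 1,  E[T] = 2.725
E[ST] = 2.575
Cov(S,T) = E[ST] − E[S]E[T] = 2.575 − (1)(2.725) = -0.15
Var(S) = 4,  Var(T) = 2.199375
ρ = -0.15 / √(4·2.199375) ≈ -0.051

-0.051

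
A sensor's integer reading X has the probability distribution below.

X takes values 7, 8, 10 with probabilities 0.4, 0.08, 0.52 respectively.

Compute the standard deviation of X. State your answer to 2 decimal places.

1.44

E[X] = (7)(0.4) + (8)(0.08) + (10)(0.52) = 8.64
E[X²] = (7)²(0.4) + (8)²(0.08) + (10)²(0.52) = 76.72
V(X) = E[X²] − (E[X])² = 76.72 − (8.64)² = 2.0704
σ(X) = √2.0704 ≈ 1.44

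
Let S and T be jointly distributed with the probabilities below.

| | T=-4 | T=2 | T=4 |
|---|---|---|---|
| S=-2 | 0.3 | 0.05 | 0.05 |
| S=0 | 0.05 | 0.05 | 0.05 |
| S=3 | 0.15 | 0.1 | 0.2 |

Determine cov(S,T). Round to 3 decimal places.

3.220

E[S] = 0.55,  E[T] = -0.4
E[ST] = 3
cov(S,T) = E[ST] − E[S]E[T] = 3 − (0.55)(-0.4) = 3.22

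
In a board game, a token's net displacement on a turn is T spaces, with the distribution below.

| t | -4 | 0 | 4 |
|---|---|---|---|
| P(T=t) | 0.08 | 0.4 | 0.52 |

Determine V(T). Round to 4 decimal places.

6.5024

E[T] = (-4)(0.08) + (0)(0.4) + (4)(0.52) = 1.76
E[T²] = (-4)²(0.08) + (0)²(0.4) + (4)²(0.52) = 9.6
V(T) = E[T²] − (E[T])² = 9.6 − (1.76)² = 6.5024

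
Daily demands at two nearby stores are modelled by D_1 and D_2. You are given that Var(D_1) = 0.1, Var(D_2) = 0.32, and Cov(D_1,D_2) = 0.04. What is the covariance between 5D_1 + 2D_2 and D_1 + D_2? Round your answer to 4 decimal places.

1.4200

Cov(5D_1 + 2D_2, D_1 + D_2) = (5)(1)Var(D_1) + (2)(1)Var(D_2) + [(5)(1) + (2)(1)]Cov(D_1,D_2)
= 5·0.1 + 2·0.32 + 7·0.04 = 1.42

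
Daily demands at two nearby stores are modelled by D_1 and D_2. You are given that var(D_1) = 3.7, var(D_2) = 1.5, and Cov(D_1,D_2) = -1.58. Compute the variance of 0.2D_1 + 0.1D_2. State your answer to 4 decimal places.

0.0998

var(0.2D_1 + 0.1D_2) = (0.2)²·var(D_1) + (0.1)²·var(D_2) + 2·(0.2)·(0.1)·Cov(D_1,D_2)
= 0.04·3.7 + 0.01·1.5 + 0.04·-1.58 = 0.0998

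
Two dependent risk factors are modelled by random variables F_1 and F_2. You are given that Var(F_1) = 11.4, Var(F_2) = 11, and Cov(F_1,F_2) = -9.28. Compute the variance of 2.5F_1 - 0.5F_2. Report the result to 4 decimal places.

Var(2.5F_1 - 0.5F_2) = (2.5)²·Var(F_1) + (-0.5)²·Var(F_2) + 2·(2.5)·(-0.5)·Cov(F_1,F_2)
= 6.25·11.4 + 0.25·11 + -2.5·-9.28 = 97.2

97.2000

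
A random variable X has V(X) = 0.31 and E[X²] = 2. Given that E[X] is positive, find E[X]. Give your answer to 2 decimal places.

(E[X])² = E[X²] − V(X) = 2 − 0.31 = 1.69
E[X] = √1.69 = 1.3

1.30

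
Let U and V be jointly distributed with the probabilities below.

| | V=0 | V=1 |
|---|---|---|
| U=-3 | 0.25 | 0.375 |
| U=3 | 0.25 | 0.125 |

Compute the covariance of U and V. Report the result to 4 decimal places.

-0.3750

E[U] = -0.75,  E[V] = 0.5
E[UV] = -0.75
Cov(U,V) = E[UV] − E[U]E[V] = -0.75 − (-0.75)(0.5) = -0.375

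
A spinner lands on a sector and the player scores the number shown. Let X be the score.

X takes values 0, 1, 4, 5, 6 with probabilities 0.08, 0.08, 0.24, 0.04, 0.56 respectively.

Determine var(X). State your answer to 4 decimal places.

3.9200

E[X] = (0)(0.08) + (1)(0.08) + (4)(0.24) + (5)(0.04) + (6)(0.56) = 4.6
E[X²] = (0)²(0.08) + (1)²(0.08) + (4)²(0.24) + (5)²(0.04) + (6)²(0.56) = 25.08
var(X) = E[X²] − (E[X])² = 25.08 − (4.6)² = 3.92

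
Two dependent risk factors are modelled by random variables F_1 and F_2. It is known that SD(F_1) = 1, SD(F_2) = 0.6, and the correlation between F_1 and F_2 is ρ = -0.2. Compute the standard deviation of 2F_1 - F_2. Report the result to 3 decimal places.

2.200

Var(F_1) = (1)² = 1;  Var(F_2) = (0.6)² = 0.36
Cov(F_1,F_2) = ρ·SD(F_1)·SD(F_2) = -0.2·1·0.6 = -0.12
Var(2F_1 - F_2) = (2)²·Var(F_1) + (-1)²·Var(F_2) + 2·(2)·(-1)·Cov(F_1,F_2)
= 4·1 + 1·0.36 + -4·-0.12 = 4.84
SD(2F_1 - F_2) = √4.84 ≈ 2.200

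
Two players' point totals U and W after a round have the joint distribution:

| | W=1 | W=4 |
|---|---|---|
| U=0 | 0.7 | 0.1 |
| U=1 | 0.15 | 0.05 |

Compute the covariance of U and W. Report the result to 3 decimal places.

0.060

E[U] = 0.2,  E[W] = 1.45
E[UW] = 0.35
Cov(U,W) = E[UW] − E[U]E[W] = 0.35 − (0.2)(1.45) = 0.06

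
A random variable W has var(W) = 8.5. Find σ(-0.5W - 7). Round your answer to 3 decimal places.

var(-0.5W - 7) = (-0.5)²·8.5 = 2.125
σ(-0.5W - 7) = √2.125 ≈ 1.458

1.458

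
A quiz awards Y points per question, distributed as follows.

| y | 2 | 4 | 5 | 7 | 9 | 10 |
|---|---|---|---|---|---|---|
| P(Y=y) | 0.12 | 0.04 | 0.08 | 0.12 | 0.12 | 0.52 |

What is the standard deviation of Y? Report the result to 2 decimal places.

E[Y] = (2)(0.12) + (4)(0.04) + (5)(0.08) + (7)(0.12) + (9)(0.12) + (10)(0.52) = 7.92
E[Y²] = (2)²(0.12) + (4)²(0.04) + (5)²(0.08) + (7)²(0.12) + (9)²(0.12) + (10)²(0.52) = 70.72
Var(Y) = E[Y²] − (E[Y])² = 70.72 − (7.92)² = 7.9936
σ(Y) = √7.9936 ≈ 2.83

2.83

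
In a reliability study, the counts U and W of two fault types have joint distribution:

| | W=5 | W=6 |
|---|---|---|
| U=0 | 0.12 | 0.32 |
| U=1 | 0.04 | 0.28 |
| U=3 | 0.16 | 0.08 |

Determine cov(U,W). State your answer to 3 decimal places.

E[U] = 1.04,  E[W] = 5.68
E[UW] = 5.72
cov(U,W) = E[UW] − E[U]E[W] = 5.72 − (1.04)(5.68) = -0.1872

-0.187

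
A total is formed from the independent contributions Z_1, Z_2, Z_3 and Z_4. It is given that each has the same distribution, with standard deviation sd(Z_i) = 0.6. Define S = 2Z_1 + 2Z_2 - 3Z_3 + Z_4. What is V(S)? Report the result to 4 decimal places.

V(Z_i) = (0.6)² = 0.36
By independence, V(S) = (2)²V(Z_1) + (2)²V(Z_2) + (-3)²V(Z_3) + (1)²V(Z_4)
= (2)²·0.36 + (2)²·0.36 + (-3)²·0.36 + (1)²·0.36 = 6.48

6.4800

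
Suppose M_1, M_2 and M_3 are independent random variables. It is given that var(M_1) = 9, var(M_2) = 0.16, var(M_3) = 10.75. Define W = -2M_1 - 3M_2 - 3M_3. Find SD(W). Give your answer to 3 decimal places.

11.584

By independence, var(W) = (-2)²var(M_1) + (-3)²var(M_2) + (-3)²var(M_3)
= (-2)²·9 + (-3)²·0.16 + (-3)²·10.75 = 134.19
SD(W) = √134.19 ≈ 11.584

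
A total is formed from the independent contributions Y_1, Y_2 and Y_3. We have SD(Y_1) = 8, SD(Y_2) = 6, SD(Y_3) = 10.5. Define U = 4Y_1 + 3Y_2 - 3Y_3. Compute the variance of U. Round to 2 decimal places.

2340.25

Var(Y_1) = 64, Var(Y_2) = 36, Var(Y_3) = 110.25
By independence, Var(U) = (4)²Var(Y_1) + (3)²Var(Y_2) + (-3)²Var(Y_3)
= (4)²·64 + (3)²·36 + (-3)²·110.25 = 2340.25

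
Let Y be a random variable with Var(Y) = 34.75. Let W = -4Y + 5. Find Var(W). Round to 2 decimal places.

556.00

Var(-4Y + 5) = (-4)²·Var(Y) = 16·34.75 = 556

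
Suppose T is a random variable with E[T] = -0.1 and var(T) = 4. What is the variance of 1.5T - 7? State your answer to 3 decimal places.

9.000

var(1.5T - 7) = (1.5)²·var(T) = 2.25·4 = 9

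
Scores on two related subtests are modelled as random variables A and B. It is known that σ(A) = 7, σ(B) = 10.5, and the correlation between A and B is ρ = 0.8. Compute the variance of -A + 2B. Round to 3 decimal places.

254.800

Var(A) = (7)² = 49;  Var(B) = (10.5)² = 110.25
Cov(A,B) = ρ·σ(A)·σ(B) = 0.8·7·10.5 = 58.8
Var(-A + 2B) = (-1)²·Var(A) + (2)²·Var(B) + 2·(-1)·(2)·Cov(A,B)
= 1·49 + 4·110.25 + -4·58.8 = 254.8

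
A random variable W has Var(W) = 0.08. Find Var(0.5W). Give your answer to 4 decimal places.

Var(0.5W) = (0.5)²·Var(W) = 0.25·0.08 = 0.02

0.0200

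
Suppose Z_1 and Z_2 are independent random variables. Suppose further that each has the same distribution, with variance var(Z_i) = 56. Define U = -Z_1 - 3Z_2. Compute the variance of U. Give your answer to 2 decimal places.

560.00

By independence, var(U) = (-1)²var(Z_1) + (-3)²var(Z_2)
= (-1)²·56 + (-3)²·56 = 560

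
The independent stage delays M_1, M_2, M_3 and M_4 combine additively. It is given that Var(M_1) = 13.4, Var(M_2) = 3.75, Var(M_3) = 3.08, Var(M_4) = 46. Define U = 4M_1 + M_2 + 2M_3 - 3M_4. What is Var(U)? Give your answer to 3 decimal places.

644.470

By independence, Var(U) = (4)²Var(M_1) + (1)²Var(M_2) + (2)²Var(M_3) + (-3)²Var(M_4)
= (4)²·13.4 + (1)²·3.75 + (2)²·3.08 + (-3)²·46 = 644.47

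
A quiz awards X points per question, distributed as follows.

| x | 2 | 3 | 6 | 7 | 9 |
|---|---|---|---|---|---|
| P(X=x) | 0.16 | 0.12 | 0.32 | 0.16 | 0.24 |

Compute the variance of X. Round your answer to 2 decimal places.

5.95

E[X] = (2)(0.16) + (3)(0.12) + (6)(0.32) + (7)(0.16) + (9)(0.24) = 5.88
E[X²] = (2)²(0.16) + (3)²(0.12) + (6)²(0.32) + (7)²(0.16) + (9)²(0.24) = 40.52
V(X) = E[X²] − (E[X])² = 40.52 − (5.88)² = 5.9456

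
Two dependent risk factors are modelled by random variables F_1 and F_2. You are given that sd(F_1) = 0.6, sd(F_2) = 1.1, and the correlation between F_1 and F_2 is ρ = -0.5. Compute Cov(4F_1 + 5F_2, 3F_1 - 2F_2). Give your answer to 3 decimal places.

V(F_1) = (0.6)² = 0.36;  V(F_2) = (1.1)² = 1.21
Cov(F_1,F_2) = ρ·sd(F_1)·sd(F_2) = -0.5·0.6·1.1 = -0.33
Cov(4F_1 + 5F_2, 3F_1 - 2F_2) = (4)(3)V(F_1) + (5)(-2)V(F_2) + [(4)(-2) + (5)(3)]Cov(F_1,F_2)
= 12·0.36 + -10·1.21 + 7·-0.33 = -10.09

-10.090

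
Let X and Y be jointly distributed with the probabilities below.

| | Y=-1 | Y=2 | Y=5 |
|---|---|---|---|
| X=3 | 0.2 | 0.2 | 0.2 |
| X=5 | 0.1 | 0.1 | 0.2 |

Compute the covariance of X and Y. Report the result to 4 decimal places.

0.3600

E[X] = 3.8,  E[Y] = 2.3
E[XY] = 9.1
Cov(X,Y) = E[XY] − E[X]E[Y] = 9.1 − (3.8)(2.3) = 0.36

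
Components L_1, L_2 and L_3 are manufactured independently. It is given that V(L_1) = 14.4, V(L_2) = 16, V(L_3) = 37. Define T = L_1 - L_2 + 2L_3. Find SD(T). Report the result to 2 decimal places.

13.36

By independence, V(T) = (1)²V(L_1) + (-1)²V(L_2) + (2)²V(L_3)
= (1)²·14.4 + (-1)²·16 + (2)²·37 = 178.4
SD(T) = √178.4 ≈ 13.36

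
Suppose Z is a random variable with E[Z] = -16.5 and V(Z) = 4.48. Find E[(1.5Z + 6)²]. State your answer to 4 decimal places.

E[1.5Z + 6] = 1.5·-16.5 + 6 = -18.75
V(1.5Z + 6) = (1.5)²·4.48 = 10.08
E[(1.5Z + 6)²] = V((1.5Z + 6)) + (E[(1.5Z + 6)])² = 10.08 + (-18.75)² = 361.6425

361.6425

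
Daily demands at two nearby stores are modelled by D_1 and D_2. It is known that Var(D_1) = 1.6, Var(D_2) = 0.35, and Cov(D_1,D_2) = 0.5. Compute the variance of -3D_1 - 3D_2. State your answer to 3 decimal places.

Var(-3D_1 - 3D_2) = (-3)²·Var(D_1) + (-3)²·Var(D_2) + 2·(-3)·(-3)·Cov(D_1,D_2)
= 9·1.6 + 9·0.35 + 18·0.5 = 26.55

26.550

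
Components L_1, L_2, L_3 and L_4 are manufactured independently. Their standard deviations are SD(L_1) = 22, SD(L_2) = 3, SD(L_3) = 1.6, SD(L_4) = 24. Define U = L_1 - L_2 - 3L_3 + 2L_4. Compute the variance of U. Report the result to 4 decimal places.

2820.0400

V(L_1) = 484, V(L_2) = 9, V(L_3) = 2.56, V(L_4) = 576
By independence, V(U) = (1)²V(L_1) + (-1)²V(L_2) + (-3)²V(L_3) + (2)²V(L_4)
= (1)²·484 + (-1)²·9 + (-3)²·2.56 + (2)²·576 = 2820.04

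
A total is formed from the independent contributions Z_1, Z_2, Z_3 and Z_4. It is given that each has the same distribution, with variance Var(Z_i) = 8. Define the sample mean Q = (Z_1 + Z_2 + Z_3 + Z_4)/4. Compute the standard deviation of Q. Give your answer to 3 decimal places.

By independence, Var(Q) = (0.25)²Var(Z_1) + (0.25)²Var(Z_2) + (0.25)²Var(Z_3) + (0.25)²Var(Z_4)
= (0.25)²·8 + (0.25)²·8 + (0.25)²·8 + (0.25)²·8 = 2
σ(Q) = √2 ≈ 1.414

1.414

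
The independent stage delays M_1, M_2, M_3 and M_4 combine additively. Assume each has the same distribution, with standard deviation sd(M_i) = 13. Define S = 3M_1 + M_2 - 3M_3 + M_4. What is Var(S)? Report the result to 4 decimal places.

3380.0000

Var(M_i) = (13)² = 169
By independence, Var(S) = (3)²Var(M_1) + (1)²Var(M_2) + (-3)²Var(M_3) + (1)²Var(M_4)
= (3)²·169 + (1)²·169 + (-3)²·169 + (1)²·169 = 3380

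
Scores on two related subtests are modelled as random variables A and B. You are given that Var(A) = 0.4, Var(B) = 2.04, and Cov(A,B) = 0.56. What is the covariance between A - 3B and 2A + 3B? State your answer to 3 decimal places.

-19.240

Cov(A - 3B, 2A + 3B) = (1)(2)Var(A) + (-3)(3)Var(B) + [(1)(3) + (-3)(2)]Cov(A,B)
= 2·0.4 + -9·2.04 + -3·0.56 = -19.24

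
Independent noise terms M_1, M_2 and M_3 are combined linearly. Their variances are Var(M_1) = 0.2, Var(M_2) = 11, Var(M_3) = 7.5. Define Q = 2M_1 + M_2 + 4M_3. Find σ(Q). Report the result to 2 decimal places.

By independence, Var(Q) = (2)²Var(M_1) + (1)²Var(M_2) + (4)²Var(M_3)
= (2)²·0.2 + (1)²·11 + (4)²·7.5 = 131.8
σ(Q) = √131.8 ≈ 11.48

11.48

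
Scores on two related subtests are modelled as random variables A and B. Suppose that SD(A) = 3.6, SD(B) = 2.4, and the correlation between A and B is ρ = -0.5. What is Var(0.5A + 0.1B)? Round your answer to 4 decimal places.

Var(A) = (3.6)² = 12.96;  Var(B) = (2.4)² = 5.76
Cov(A,B) = ρ·SD(A)·SD(B) = -0.5·3.6·2.4 = -4.32
Var(0.5A + 0.1B) = (0.5)²·Var(A) + (0.1)²·Var(B) + 2·(0.5)·(0.1)·Cov(A,B)
= 0.25·12.96 + 0.01·5.76 + 0.1·-4.32 = 2.8656

2.8656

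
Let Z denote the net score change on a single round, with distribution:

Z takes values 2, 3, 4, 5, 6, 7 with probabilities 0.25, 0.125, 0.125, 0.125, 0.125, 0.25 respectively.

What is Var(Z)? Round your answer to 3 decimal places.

E[Z] = (2)(0.25) + (3)(0.125) + (4)(0.125) + (5)(0.125) + (6)(0.125) + (7)(0.25) = 4.5
E[Z²] = (2)²(0.25) + (3)²(0.125) + (4)²(0.125) + (5)²(0.125) + (6)²(0.125) + (7)²(0.25) = 24
Var(Z) = E[Z²] − (E[Z])² = 24 − (4.5)² = 3.75

3.750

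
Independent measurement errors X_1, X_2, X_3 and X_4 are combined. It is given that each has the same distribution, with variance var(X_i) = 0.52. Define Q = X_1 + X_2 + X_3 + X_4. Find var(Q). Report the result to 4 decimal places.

2.0800

By independence, var(Q) = (1)²var(X_1) + (1)²var(X_2) + (1)²var(X_3) + (1)²var(X_4)
= (1)²·0.52 + (1)²·0.52 + (1)²·0.52 + (1)²·0.52 = 2.08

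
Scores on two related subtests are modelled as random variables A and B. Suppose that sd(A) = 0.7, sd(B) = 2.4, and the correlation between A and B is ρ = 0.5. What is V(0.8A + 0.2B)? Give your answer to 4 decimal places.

V(A) = (0.7)² = 0.49;  V(B) = (2.4)² = 5.76
cov(A,B) = ρ·sd(A)·sd(B) = 0.5·0.7·2.4 = 0.84
V(0.8A + 0.2B) = (0.8)²·V(A) + (0.2)²·V(B) + 2·(0.8)·(0.2)·cov(A,B)
= 0.64·0.49 + 0.04·5.76 + 0.32·0.84 = 0.8128

0.8128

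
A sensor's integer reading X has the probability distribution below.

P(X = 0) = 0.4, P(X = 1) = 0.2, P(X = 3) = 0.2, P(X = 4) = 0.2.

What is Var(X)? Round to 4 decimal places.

E[X] = (0)(0.4) + (1)(0.2) + (3)(0.2) + (4)(0.2) = 1.6
E[X²] = (0)²(0.4) + (1)²(0.2) + (3)²(0.2) + (4)²(0.2) = 5.2
Var(X) = E[X²] − (E[X])² = 5.2 − (1.6)² = 2.64

2.6400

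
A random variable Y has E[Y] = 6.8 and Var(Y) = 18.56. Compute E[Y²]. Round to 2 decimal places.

64.80

E[Y²] = Var(Y) + (E[Y])² = 18.56 + (6.8)² = 64.8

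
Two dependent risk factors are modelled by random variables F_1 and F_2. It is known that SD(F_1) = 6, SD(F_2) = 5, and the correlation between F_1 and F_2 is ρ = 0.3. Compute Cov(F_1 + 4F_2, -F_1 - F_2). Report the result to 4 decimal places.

V(F_1) = (6)² = 36;  V(F_2) = (5)² = 25
Cov(F_1,F_2) = ρ·SD(F_1)·SD(F_2) = 0.3·6·5 = 9
Cov(F_1 + 4F_2, -F_1 - F_2) = (1)(-1)V(F_1) + (4)(-1)V(F_2) + [(1)(-1) + (4)(-1)]Cov(F_1,F_2)
= -1·36 + -4·25 + -5·9 = -181

-181.0000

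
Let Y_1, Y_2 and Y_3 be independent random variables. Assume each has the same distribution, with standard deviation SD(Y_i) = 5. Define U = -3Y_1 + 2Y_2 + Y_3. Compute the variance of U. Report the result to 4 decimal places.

Var(Y_i) = (5)² = 25
By independence, Var(U) = (-3)²Var(Y_1) + (2)²Var(Y_2) + (1)²Var(Y_3)
= (-3)²·25 + (2)²·25 + (1)²·25 = 350

350.0000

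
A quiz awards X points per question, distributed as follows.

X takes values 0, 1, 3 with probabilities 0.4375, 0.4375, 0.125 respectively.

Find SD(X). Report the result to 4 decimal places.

E[X] = (0)(0.4375) + (1)(0.4375) + (3)(0.125) = 0.8125
E[X²] = (0)²(0.4375) + (1)²(0.4375) + (3)²(0.125) = 1.5625
V(X) = E[X²] − (E[X])² = 1.5625 − (0.8125)² = 0.90234375
SD(X) = √0.90234375 ≈ 0.9499

0.9499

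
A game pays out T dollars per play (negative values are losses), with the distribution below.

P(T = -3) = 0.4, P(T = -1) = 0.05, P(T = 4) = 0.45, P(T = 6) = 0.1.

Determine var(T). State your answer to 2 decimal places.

13.13

E[T] = (-3)(0.4) + (-1)(0.05) + (4)(0.45) + (6)(0.1) = 1.15
E[T²] = (-3)²(0.4) + (-1)²(0.05) + (4)²(0.45) + (6)²(0.1) = 14.45
var(T) = E[T²] − (E[T])² = 14.45 − (1.15)² = 13.1275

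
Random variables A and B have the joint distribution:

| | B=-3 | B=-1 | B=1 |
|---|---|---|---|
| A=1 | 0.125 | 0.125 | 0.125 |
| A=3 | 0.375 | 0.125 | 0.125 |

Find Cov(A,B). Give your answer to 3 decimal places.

-0.375

E[A] = 2.25,  E[B] = -1.5
E[AB] = -3.75
Cov(A,B) = E[AB] − E[A]E[B] = -3.75 − (2.25)(-1.5) = -0.375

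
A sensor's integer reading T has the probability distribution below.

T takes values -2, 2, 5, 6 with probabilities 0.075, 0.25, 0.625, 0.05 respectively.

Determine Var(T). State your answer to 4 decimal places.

E[T] = (-2)(0.075) + (2)(0.25) + (5)(0.625) + (6)(0.05) = 3.775
E[T²] = (-2)²(0.075) + (2)²(0.25) + (5)²(0.625) + (6)²(0.05) = 18.725
Var(T) = E[T²] − (E[T])² = 18.725 − (3.775)² = 4.474375

4.4744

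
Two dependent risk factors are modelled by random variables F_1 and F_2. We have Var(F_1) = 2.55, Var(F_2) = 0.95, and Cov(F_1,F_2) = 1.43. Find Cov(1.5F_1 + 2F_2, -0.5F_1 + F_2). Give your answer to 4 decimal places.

0.7025

Cov(1.5F_1 + 2F_2, -0.5F_1 + F_2) = (1.5)(-0.5)Var(F_1) + (2)(1)Var(F_2) + [(1.5)(1) + (2)(-0.5)]Cov(F_1,F_2)
= -0.75·2.55 + 2·0.95 + 0.5·1.43 = 0.7025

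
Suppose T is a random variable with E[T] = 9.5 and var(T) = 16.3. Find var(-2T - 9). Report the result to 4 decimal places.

65.2000

var(-2T - 9) = (-2)²·var(T) = 4·16.3 = 65.2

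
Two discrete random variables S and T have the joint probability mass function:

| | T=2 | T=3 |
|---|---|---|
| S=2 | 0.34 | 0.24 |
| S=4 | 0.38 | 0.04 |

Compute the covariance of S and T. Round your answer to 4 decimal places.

E[S] = 2.84,  E[T] = 2.28
E[ST] = 6.32
Cov(S,T) = E[ST] − E[S]E[T] = 6.32 − (2.84)(2.28) = -0.1552

-0.1552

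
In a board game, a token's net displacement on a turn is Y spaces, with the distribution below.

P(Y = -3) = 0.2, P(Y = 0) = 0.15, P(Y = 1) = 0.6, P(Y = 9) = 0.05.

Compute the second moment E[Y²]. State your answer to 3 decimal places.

6.450

E[Y²] = (-3)²(0.2) + (0)²(0.15) + (1)²(0.6) + (9)²(0.05) = 6.45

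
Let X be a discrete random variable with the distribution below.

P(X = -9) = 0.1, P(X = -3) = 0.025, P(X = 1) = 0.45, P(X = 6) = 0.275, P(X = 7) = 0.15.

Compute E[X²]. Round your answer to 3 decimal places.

E[X²] = (-9)²(0.1) + (-3)²(0.025) + (1)²(0.45) + (6)²(0.275) + (7)²(0.15) = 26.025

26.025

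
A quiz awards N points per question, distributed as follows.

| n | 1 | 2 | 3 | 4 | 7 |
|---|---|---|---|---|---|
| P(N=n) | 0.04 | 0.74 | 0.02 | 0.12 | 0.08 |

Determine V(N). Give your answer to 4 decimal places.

E[N] = (1)(0.04) + (2)(0.74) + (3)(0.02) + (4)(0.12) + (7)(0.08) = 2.62
E[N²] = (1)²(0.04) + (2)²(0.74) + (3)²(0.02) + (4)²(0.12) + (7)²(0.08) = 9.02
V(N) = E[N²] − (E[N])² = 9.02 − (2.62)² = 2.1556

2.1556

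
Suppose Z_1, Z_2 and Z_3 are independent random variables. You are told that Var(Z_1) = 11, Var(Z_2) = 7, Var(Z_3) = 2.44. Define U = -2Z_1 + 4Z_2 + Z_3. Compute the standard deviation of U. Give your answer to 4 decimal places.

By independence, Var(U) = (-2)²Var(Z_1) + (4)²Var(Z_2) + (1)²Var(Z_3)
= (-2)²·11 + (4)²·7 + (1)²·2.44 = 158.44
SD(U) = √158.44 ≈ 12.5873

12.5873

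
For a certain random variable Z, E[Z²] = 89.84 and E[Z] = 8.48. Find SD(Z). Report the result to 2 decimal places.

4.23

Var(Z) = 89.84 − (8.48)² = 17.9296
SD(Z) = √17.9296 ≈ 4.23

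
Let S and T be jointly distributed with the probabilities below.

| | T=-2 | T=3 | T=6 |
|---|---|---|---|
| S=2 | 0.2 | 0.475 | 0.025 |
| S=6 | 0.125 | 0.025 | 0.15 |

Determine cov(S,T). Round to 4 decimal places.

E[S] = 3.2,  E[T] = 1.9
E[ST] = 6.7
cov(S,T) = E[ST] − E[S]E[T] = 6.7 − (3.2)(1.9) = 0.62

0.6200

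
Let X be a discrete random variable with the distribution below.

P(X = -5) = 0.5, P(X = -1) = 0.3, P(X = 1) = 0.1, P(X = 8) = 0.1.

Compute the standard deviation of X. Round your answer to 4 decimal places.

E[X] = (-5)(0.5) + (-1)(0.3) + (1)(0.1) + (8)(0.1) = -1.9
E[X²] = (-5)²(0.5) + (-1)²(0.3) + (1)²(0.1) + (8)²(0.1) = 19.3
var(X) = E[X²] − (E[X])² = 19.3 − (-1.9)² = 15.69
sd(X) = √15.69 ≈ 3.9611

3.9611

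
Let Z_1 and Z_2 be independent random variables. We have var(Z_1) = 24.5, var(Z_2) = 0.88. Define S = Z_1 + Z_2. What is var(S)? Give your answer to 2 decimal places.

25.38

By independence, var(S) = (1)²var(Z_1) + (1)²var(Z_2)
= (1)²·24.5 + (1)²·0.88 = 25.38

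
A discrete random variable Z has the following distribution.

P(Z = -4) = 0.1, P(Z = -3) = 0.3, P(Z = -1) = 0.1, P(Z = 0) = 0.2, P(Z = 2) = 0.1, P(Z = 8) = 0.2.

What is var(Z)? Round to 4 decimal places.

E[Z] = (-4)(0.1) + (-3)(0.3) + (-1)(0.1) + (0)(0.2) + (2)(0.1) + (8)(0.2) = 0.4
E[Z²] = (-4)²(0.1) + (-3)²(0.3) + (-1)²(0.1) + (0)²(0.2) + (2)²(0.1) + (8)²(0.2) = 17.6
var(Z) = E[Z²] − (E[Z])² = 17.6 − (0.4)² = 17.44

17.4400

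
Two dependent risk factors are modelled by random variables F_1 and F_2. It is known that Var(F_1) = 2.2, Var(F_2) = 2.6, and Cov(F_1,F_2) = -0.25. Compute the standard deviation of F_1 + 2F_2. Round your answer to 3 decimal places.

Var(F_1 + 2F_2) = (1)²·Var(F_1) + (2)²·Var(F_2) + 2·(1)·(2)·Cov(F_1,F_2)
= 1·2.2 + 4·2.6 + 4·-0.25 = 11.6
sd(F_1 + 2F_2) = √11.6 ≈ 3.406

3.406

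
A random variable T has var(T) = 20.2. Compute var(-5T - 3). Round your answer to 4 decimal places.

var(-5T - 3) = (-5)²·var(T) = 25·20.2 = 505

505.0000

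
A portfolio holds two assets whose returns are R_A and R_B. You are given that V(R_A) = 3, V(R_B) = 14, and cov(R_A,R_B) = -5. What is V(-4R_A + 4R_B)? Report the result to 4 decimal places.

V(-4R_A + 4R_B) = (-4)²·V(R_A) + (4)²·V(R_B) + 2·(-4)·(4)·cov(R_A,R_B)
= 16·3 + 16·14 + -32·-5 = 432

432.0000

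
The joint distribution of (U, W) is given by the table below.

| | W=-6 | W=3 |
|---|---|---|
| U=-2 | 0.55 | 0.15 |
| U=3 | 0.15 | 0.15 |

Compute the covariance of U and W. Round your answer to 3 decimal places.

2.700

E[U] = -0.5,  E[W] = -3.3
E[UW] = 4.35
Cov(U,W) = E[UW] − E[U]E[W] = 4.35 − (-0.5)(-3.3) = 2.7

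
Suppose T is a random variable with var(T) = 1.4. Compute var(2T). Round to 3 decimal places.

5.600

var(2T) = (2)²·var(T) = 4·1.4 = 5.6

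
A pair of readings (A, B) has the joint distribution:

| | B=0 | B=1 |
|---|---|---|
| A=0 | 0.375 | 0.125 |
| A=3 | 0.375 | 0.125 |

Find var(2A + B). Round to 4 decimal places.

E[A] = 1.5,  E[B] = 0.25,  E[AB] = 0.375
var(A) = 4.5 − (1.5)² = 2.25;  var(B) = 0.25 − (0.25)² = 0.1875
Cov(A,B) = 0.375 − (1.5)(0.25) = 0
var(2A + B) = (2)²·2.25 + (1)²·0.1875 + 2·(2)·(1)·0 = 9.1875

9.1875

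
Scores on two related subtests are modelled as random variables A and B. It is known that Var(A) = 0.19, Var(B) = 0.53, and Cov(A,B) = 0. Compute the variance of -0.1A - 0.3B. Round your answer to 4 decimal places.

Var(-0.1A - 0.3B) = (-0.1)²·Var(A) + (-0.3)²·Var(B) + 2·(-0.1)·(-0.3)·Cov(A,B)
= 0.01·0.19 + 0.09·0.53 + 0.06·0 = 0.0496

0.0496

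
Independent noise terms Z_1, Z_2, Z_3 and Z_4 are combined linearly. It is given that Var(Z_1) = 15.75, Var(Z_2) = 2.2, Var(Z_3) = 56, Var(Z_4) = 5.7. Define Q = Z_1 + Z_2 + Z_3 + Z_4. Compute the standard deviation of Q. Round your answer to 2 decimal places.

8.92

By independence, Var(Q) = (1)²Var(Z_1) + (1)²Var(Z_2) + (1)²Var(Z_3) + (1)²Var(Z_4)
= (1)²·15.75 + (1)²·2.2 + (1)²·56 + (1)²·5.7 = 79.65
SD(Q) = √79.65 ≈ 8.92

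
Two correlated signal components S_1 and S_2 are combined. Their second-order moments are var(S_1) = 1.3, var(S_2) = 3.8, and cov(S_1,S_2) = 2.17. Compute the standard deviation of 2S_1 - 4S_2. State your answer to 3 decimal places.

var(2S_1 - 4S_2) = (2)²·var(S_1) + (-4)²·var(S_2) + 2·(2)·(-4)·cov(S_1,S_2)
= 4·1.3 + 16·3.8 + -16·2.17 = 31.28
SD(2S_1 - 4S_2) = √31.28 ≈ 5.593

5.593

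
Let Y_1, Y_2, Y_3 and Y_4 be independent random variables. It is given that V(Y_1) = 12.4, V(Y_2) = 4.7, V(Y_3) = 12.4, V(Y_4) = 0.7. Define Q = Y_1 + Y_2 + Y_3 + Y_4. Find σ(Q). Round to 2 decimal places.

By independence, V(Q) = (1)²V(Y_1) + (1)²V(Y_2) + (1)²V(Y_3) + (1)²V(Y_4)
= (1)²·12.4 + (1)²·4.7 + (1)²·12.4 + (1)²·0.7 = 30.2
σ(Q) = √30.2 ≈ 5.50

5.50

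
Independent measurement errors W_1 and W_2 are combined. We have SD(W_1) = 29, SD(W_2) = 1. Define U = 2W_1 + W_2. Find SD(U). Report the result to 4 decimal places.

58.0086

V(W_1) = 841, V(W_2) = 1
By independence, V(U) = (2)²V(W_1) + (1)²V(W_2)
= (2)²·841 + (1)²·1 = 3365
SD(U) = √3365 ≈ 58.0086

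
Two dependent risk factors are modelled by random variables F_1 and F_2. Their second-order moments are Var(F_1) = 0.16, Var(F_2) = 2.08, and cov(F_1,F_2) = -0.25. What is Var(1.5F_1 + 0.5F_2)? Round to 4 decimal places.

Var(1.5F_1 + 0.5F_2) = (1.5)²·Var(F_1) + (0.5)²·Var(F_2) + 2·(1.5)·(0.5)·cov(F_1,F_2)
= 2.25·0.16 + 0.25·2.08 + 1.5·-0.25 = 0.505

0.5050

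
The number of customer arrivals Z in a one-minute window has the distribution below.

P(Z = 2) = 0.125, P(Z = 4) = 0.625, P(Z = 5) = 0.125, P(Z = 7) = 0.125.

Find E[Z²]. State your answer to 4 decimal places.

E[Z²] = (2)²(0.125) + (4)²(0.625) + (5)²(0.125) + (7)²(0.125) = 19.75

19.7500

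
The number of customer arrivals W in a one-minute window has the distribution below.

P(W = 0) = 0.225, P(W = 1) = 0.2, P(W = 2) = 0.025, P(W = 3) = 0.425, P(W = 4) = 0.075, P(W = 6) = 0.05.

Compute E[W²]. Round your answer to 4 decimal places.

E[W²] = (0)²(0.225) + (1)²(0.2) + (2)²(0.025) + (3)²(0.425) + (4)²(0.075) + (6)²(0.05) = 7.125

7.1250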